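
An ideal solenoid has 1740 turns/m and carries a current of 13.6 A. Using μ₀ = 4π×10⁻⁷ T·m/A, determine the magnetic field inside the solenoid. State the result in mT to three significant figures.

B ≈ 29.7 mT

Inside a long solenoid, B = μ₀nI.
B = (4π×10⁻⁷)(1.740×10^3 m⁻¹)(13.6 A) = 2.974×10^-2 T.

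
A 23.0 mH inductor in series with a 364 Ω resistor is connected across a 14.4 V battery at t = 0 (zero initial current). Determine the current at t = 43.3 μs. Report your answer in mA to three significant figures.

I ≈ 19.6 mA

τ = L/R = 2.300×10^-2/364 = 6.319×10^-5 s; final current I_∞ = ε/R = 14.4/364 = 3.956×10^-2 A.
I(t) = I_∞(1 − e^(−t/τ)) with t/τ = 0.685.
I = (3.956×10^-2)(1 − e^(−0.685)) = 1.962×10^-2 A.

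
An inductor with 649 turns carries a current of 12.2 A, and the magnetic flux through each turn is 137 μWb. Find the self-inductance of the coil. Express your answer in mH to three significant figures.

L ≈ 7.29 mH

Self-inductance is defined by L = NΦ_B/I (flux linkage over current).
L = (649)(1.370×10^-4 Wb)/(12.2 A) = 7.288×10^-3 H.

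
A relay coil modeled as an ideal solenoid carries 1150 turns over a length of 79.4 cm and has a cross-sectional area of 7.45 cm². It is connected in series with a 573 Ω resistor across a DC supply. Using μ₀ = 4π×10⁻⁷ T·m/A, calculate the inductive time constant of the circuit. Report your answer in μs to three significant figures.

A = 7.45 cm² = 7.450×10^-4 m².
L = μ₀N²A/ℓ = (4π×10⁻⁷)(1150)²(7.450×10^-4)/(0.794) = 1.559×10^-3 H.
τ = L/R = (1.559×10^-3)/(573) = 2.721×10^-6 s.

τ ≈ 2.72 μs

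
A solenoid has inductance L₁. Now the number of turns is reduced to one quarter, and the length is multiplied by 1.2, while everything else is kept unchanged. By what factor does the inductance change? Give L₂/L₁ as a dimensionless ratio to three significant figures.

L₂/L₁ = 0.0521

For a solenoid, L ∝ μᵣN²A/ℓ.
L₂/L₁ = (0.25)^2 × (1.2)^-1 = 0.0521.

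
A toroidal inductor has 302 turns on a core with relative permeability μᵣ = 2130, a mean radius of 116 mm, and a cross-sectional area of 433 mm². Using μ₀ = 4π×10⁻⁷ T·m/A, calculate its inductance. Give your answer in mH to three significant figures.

L ≈ 145 mH

For a thin toroid, L = μ₀μᵣN²A/(2πR).
L = (4π×10⁻⁷)(2130)(302)²(4.330×10^-4) / (2π×0.116 m) = 0.145 H.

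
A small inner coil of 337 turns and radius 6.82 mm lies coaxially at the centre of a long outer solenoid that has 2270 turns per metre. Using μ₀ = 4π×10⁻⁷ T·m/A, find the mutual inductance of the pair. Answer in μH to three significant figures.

M ≈ 140 μH

The outer solenoid produces a uniform field B₁ = μ₀n₁I₁ across the inner coil,
so the flux linkage is N₂Φ = N₂B₁A₂ = μ₀n₁N₂A₂·I₁, giving M = μ₀n₁N₂A₂.
A₂ = πr² = π(6.820×10^-3 m)² = 1.461×10^-4 m².
M = (4π×10⁻⁷)(2270)(337)(1.461×10^-4) = 1.4047×10^-4 H.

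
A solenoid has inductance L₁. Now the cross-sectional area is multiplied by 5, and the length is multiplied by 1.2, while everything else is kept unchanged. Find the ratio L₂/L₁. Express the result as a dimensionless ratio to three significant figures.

L₂/L₁ = 4.17

For a solenoid, L ∝ μᵣN²A/ℓ.
L₂/L₁ = (5) × (1.2)^-1 = 4.17.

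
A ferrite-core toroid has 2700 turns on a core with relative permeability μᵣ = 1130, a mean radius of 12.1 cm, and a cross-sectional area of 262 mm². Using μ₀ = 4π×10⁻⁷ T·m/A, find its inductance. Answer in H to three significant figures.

For a thin toroid, L = μ₀μᵣN²A/(2πR).
L = (4π×10⁻⁷)(1130)(2700)²(2.620×10^-4) / (2π×0.121 m) = 3.567 H.

L ≈ 3.57 H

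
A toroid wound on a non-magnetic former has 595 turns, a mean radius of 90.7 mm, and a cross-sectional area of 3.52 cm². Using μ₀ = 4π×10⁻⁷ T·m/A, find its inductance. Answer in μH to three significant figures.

For a thin toroid, L = μ₀N²A/(2πR).
L = (4π×10⁻⁷)(595)²(3.520×10^-4) / (2π×9.070×10^-2 m) = 2.748×10^-4 H.

L ≈ 275 μH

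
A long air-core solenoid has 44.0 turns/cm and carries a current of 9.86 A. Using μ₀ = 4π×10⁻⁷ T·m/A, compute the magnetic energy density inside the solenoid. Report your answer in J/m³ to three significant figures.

B = μ₀nI = (4π×10⁻⁷)(4.400×10^3)(9.86) = 5.452×10^-2 T.
u = B²/(2μ₀) = (5.452×10^-2)²/(2×4π×10⁻⁷) = 1.183×10^3 J/m³.

u ≈ 1180 J/m³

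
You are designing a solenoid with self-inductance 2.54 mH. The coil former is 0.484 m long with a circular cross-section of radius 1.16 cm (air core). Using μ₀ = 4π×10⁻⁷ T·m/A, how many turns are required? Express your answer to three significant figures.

N ≈ 1520 turns

A = πr² = π(1.160×10^-2 m)² = 4.227×10^-4 m².
From L = μ₀N²A/ℓ, N = √(Lℓ / (μ₀A)).
N = √[(2.540×10^-3)(0.484) / ((4π×10⁻⁷)×4.227×10^-4)] = √(2.314×10^6) ≈ 1521.3.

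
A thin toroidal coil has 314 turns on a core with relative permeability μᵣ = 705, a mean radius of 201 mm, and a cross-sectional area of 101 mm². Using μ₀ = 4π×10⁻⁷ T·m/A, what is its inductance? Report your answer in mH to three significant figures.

L ≈ 6.99 mH

For a thin toroid, L = μ₀μᵣN²A/(2πR).
L = (4π×10⁻⁷)(705)(314)²(1.010×10^-4) / (2π×0.201 m) = 6.986×10^-3 H.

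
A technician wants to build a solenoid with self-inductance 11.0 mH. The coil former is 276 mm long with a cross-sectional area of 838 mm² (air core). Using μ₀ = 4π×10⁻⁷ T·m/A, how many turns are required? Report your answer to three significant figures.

N ≈ 1700 turns

A = 838 mm² = 8.380×10^-4 m².
From L = μ₀N²A/ℓ, N = √(Lℓ / (μ₀A)).
N = √[(1.100×10^-2)(0.276) / ((4π×10⁻⁷)×8.380×10^-4)] = √(2.883×10^6) ≈ 1697.9.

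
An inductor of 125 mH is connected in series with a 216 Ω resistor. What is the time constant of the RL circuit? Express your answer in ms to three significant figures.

τ ≈ 0.579 ms

τ = L/R = (0.125 H)/(216 Ω) = 5.787×10^-4 s.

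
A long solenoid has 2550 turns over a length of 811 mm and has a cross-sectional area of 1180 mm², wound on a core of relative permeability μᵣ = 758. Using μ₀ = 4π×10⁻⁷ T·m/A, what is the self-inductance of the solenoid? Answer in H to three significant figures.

L ≈ 9.01 H

A = 1180 mm² = 1.180×10^-3 m².
For a long solenoid, L = μ₀μᵣN²A/ℓ.
L = (4π×10⁻⁷)(758)(2550)²(1.180×10^-3)/(0.811 m) = 9.012 H.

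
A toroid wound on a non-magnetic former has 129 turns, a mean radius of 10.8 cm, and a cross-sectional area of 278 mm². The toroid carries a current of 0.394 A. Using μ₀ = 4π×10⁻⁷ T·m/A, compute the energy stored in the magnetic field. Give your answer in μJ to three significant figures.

U ≈ 0.665 μJ

L = μ₀N²A/(2πR) = (4π×10⁻⁷)(129)²(2.780×10^-4)/(2π×0.108) = 8.567×10^-6 H.
U = ½LI² = ½(8.567×10^-6)(0.394)² = 6.650×10^-7 J.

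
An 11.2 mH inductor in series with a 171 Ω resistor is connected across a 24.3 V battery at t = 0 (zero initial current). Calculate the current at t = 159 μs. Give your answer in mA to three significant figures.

τ = L/R = 1.120×10^-2/171 = 6.550×10^-5 s; final current I_∞ = ε/R = 24.3/171 = 0.1421 A.
I(t) = I_∞(1 − e^(−t/τ)) with t/τ = 2.428.
I = (0.1421)(1 − e^(−2.428)) = 0.1296 A.

I ≈ 130 mA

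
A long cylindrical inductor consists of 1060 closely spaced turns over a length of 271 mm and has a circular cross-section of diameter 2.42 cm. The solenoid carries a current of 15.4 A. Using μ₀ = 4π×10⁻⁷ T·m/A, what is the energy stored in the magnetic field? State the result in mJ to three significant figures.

U ≈ 284 mJ

A = π(d/2)² = π(1.210×10^-2 m)² = 4.600×10^-4 m².
L = μ₀N²A/ℓ = (4π×10⁻⁷)(1060)²(4.600×10^-4)/(0.271) = 2.396×10^-3 H.
U = ½LI² = ½(2.396×10^-3)(15.4)² = 0.2842 J.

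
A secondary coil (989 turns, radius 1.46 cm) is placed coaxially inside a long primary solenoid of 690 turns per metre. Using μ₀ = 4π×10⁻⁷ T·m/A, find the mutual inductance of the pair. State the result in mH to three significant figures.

The outer solenoid produces a uniform field B₁ = μ₀n₁I₁ across the inner coil,
so the flux linkage is N₂Φ = N₂B₁A₂ = μ₀n₁N₂A₂·I₁, giving M = μ₀n₁N₂A₂.
A₂ = πr² = π(1.460×10^-2 m)² = 6.697×10^-4 m².
M = (4π×10⁻⁷)(690)(989)(6.697×10^-4) = 5.743×10^-4 H.

M ≈ 0.574 mH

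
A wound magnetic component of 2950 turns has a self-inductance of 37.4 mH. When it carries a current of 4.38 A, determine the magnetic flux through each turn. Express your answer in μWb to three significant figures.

From L = NΦ_B/I, the flux per turn is Φ_B = LI/N.
Φ_B = (3.740×10^-2 H)(4.38 A)/2950 = 5.553×10^-5 Wb.

Φ_B ≈ 55.5 μWb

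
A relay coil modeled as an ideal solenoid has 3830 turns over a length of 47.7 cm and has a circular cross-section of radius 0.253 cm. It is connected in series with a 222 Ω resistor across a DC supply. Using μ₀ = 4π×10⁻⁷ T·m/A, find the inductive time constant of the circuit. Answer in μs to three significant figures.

A = πr² = π(2.530×10^-3 m)² = 2.011×10^-5 m².
L = μ₀N²A/ℓ = (4π×10⁻⁷)(3830)²(2.011×10^-5)/(0.477) = 7.771×10^-4 H.
τ = L/R = (7.771×10^-4)/(222) = 3.500×10^-6 s.

τ ≈ 3.50 μs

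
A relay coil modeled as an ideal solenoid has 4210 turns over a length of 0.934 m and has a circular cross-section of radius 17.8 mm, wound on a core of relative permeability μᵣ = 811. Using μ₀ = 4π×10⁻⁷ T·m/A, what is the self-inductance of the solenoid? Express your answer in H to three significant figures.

L ≈ 19.3 H

A = πr² = π(1.780×10^-2 m)² = 9.954×10^-4 m².
For a long solenoid, L = μ₀μᵣN²A/ℓ.
L = (4π×10⁻⁷)(811)(4210)²(9.954×10^-4)/(0.934 m) = 19.25 H.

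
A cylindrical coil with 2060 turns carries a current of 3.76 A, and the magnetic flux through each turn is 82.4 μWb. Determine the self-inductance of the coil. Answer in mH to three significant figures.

L ≈ 45.1 mH

Self-inductance is defined by L = NΦ_B/I (flux linkage over current).
L = (2060)(8.240×10^-5 Wb)/(3.76 A) = 4.514×10^-2 H.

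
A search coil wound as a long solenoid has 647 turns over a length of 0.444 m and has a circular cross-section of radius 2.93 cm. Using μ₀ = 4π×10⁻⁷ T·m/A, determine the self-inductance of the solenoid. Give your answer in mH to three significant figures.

L ≈ 3.20 mH

A = πr² = π(2.930×10^-2 m)² = 2.697×10^-3 m².
For a long solenoid, L = μ₀N²A/ℓ.
L = (4π×10⁻⁷)(647)²(2.697×10^-3)/(0.444 m) = 3.195×10^-3 H.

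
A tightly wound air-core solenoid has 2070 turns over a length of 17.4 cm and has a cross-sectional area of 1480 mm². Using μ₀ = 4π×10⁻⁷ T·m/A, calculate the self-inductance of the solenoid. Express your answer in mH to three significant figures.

L ≈ 45.8 mH

A = 1480 mm² = 1.480×10^-3 m².
For a long solenoid, L = μ₀N²A/ℓ.
L = (4π×10⁻⁷)(2070)²(1.480×10^-3)/(0.174 m) = 4.580×10^-2 H.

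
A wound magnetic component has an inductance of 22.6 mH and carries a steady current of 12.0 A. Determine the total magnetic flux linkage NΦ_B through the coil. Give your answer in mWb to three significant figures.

NΦ_B ≈ 271 mWb

From L = NΦ_B/I, the flux linkage is NΦ_B = LI.
NΦ_B = (2.260×10^-2 H)(12.0 A) = 0.2712 Wb.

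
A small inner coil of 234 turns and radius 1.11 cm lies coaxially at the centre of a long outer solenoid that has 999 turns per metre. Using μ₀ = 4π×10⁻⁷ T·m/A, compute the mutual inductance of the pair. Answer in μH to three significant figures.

The outer solenoid produces a uniform field B₁ = μ₀n₁I₁ across the inner coil,
so the flux linkage is N₂Φ = N₂B₁A₂ = μ₀n₁N₂A₂·I₁, giving M = μ₀n₁N₂A₂.
A₂ = πr² = π(1.110×10^-2 m)² = 3.871×10^-4 m².
M = (4π×10⁻⁷)(999)(234)(3.871×10^-4) = 1.137×10^-4 H.

M ≈ 114 μH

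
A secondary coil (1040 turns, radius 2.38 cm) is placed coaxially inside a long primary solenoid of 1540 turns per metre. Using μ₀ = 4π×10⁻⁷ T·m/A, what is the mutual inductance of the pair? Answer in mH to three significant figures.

M ≈ 3.58 mH

The outer solenoid produces a uniform field B₁ = μ₀n₁I₁ across the inner coil,
so the flux linkage is N₂Φ = N₂B₁A₂ = μ₀n₁N₂A₂·I₁, giving M = μ₀n₁N₂A₂.
A₂ = πr² = π(2.380×10^-2 m)² = 1.780×10^-3 m².
M = (4π×10⁻⁷)(1540)(1040)(1.780×10^-3) = 3.582×10^-3 H.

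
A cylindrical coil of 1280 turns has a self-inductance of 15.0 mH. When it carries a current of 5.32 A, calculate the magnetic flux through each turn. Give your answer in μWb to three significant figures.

From L = NΦ_B/I, the flux per turn is Φ_B = LI/N.
Φ_B = (1.500×10^-2 H)(5.32 A)/1280 = 6.234×10^-5 Wb.

Φ_B ≈ 62.3 μWb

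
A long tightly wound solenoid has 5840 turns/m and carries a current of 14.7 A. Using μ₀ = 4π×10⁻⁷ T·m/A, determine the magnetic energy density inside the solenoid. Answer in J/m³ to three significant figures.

B = μ₀nI = (4π×10⁻⁷)(5.840×10^3)(14.7) = 0.1079 T.
u = B²/(2μ₀) = (0.1079)²/(2×4π×10⁻⁷) = 4.631×10^3 J/m³.

u ≈ 4630 J/m³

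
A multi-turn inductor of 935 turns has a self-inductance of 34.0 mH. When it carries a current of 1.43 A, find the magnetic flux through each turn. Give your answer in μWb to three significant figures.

From L = NΦ_B/I, the flux per turn is Φ_B = LI/N.
Φ_B = (3.400×10^-2 H)(1.43 A)/935 = 5.200×10^-5 Wb.

Φ_B ≈ 52.0 μWb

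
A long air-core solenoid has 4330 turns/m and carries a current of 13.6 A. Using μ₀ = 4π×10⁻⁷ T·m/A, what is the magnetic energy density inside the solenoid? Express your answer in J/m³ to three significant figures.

u ≈ 2180 J/m³

B = μ₀nI = (4π×10⁻⁷)(4.330×10^3)(13.6) = 7.400×10^-2 T.
u = B²/(2μ₀) = (7.400×10^-2)²/(2×4π×10⁻⁷) = 2.179×10^3 J/m³.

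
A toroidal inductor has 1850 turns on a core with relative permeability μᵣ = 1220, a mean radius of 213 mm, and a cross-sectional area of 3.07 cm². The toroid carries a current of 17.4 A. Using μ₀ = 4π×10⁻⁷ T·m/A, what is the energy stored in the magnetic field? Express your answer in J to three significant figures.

L = μ₀μᵣN²A/(2πR) = (4π×10⁻⁷)(1220)(1850)²(3.070×10^-4)/(2π×0.213) = 1.204 H.
U = ½LI² = ½(1.204)(17.4)² = 182.2 J.

U ≈ 182 J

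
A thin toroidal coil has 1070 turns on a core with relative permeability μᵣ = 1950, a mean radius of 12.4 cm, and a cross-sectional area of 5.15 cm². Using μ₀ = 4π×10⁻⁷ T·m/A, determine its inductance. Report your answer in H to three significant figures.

For a thin toroid, L = μ₀μᵣN²A/(2πR).
L = (4π×10⁻⁷)(1950)(1070)²(5.150×10^-4) / (2π×0.124 m) = 1.854 H.

L ≈ 1.85 H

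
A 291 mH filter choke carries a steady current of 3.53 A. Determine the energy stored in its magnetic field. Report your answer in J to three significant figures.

Stored magnetic energy: U = ½LI².
U = ½(0.291 H)(3.53 A)² = 1.813 J.

U ≈ 1.81 J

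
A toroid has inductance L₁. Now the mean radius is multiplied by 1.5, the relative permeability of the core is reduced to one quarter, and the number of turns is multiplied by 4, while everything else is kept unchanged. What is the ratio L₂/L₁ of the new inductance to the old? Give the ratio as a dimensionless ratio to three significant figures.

L₂/L₁ = 2.67

For a toroid, L ∝ μᵣN²A/R.
L₂/L₁ = (1.5)^-1 × (0.25) × (4)^2 = 2.67.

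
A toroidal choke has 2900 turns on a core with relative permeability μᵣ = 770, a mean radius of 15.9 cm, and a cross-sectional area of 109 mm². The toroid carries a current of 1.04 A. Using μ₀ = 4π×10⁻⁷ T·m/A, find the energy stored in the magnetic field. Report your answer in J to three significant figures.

L = μ₀μᵣN²A/(2πR) = (4π×10⁻⁷)(770)(2900)²(1.090×10^-4)/(2π×0.159) = 0.8879 H.
U = ½LI² = ½(0.8879)(1.04)² = 0.4802 J.

U ≈ 0.480 J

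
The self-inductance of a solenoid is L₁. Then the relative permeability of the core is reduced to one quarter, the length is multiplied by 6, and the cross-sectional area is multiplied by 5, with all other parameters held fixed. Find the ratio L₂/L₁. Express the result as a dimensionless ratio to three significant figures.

L₂/L₁ = 0.208

For a solenoid, L ∝ μᵣN²A/ℓ.
L₂/L₁ = (0.25) × (6)^-1 × (5) = 0.208.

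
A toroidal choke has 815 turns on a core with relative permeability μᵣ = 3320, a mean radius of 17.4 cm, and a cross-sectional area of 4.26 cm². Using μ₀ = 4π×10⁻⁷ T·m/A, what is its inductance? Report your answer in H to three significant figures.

For a thin toroid, L = μ₀μᵣN²A/(2πR).
L = (4π×10⁻⁷)(3320)(815)²(4.260×10^-4) / (2π×0.174 m) = 1.08 H.

L ≈ 1.08 H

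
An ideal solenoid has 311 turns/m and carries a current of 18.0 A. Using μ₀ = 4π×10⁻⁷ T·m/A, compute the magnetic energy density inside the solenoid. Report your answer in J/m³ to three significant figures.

B = μ₀nI = (4π×10⁻⁷)(311)(18.0) = 7.0347×10^-3 T.
u = B²/(2μ₀) = (7.0347×10^-3)²/(2×4π×10⁻⁷) = 19.69 J/m³.

u ≈ 19.7 J/m³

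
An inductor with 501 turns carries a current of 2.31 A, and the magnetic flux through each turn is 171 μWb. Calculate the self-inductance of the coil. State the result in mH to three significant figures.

L ≈ 37.1 mH

Self-inductance is defined by L = NΦ_B/I (flux linkage over current).
L = (501)(1.710×10^-4 Wb)/(2.31 A) = 3.709×10^-2 H.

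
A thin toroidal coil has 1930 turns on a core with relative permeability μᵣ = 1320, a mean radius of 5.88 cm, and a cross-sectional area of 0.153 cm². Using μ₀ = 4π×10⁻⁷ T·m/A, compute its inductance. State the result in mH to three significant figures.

L ≈ 256 mH

For a thin toroid, L = μ₀μᵣN²A/(2πR).
L = (4π×10⁻⁷)(1320)(1930)²(1.530×10^-5) / (2π×5.880×10^-2 m) = 0.2559 H.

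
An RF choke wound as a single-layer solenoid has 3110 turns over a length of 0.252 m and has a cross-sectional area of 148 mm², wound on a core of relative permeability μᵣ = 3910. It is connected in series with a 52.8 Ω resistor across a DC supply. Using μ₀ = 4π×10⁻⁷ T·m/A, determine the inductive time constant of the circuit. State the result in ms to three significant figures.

τ ≈ 529 ms

A = 148 mm² = 1.480×10^-4 m².
L = μ₀μᵣN²A/ℓ = (4π×10⁻⁷)(3910)(3110)²(1.480×10^-4)/(0.252) = 27.91 H.
τ = L/R = (27.91)/(52.8) = 0.5286 s.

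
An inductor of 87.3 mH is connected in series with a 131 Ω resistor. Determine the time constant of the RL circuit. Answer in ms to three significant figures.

τ = L/R = (8.730×10^-2 H)/(131 Ω) = 6.664×10^-4 s.

τ ≈ 0.666 ms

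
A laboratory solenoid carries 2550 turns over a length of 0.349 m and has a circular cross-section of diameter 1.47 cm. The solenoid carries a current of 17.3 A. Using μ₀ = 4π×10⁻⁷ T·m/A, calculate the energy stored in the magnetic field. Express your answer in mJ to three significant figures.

U ≈ 595 mJ

A = π(d/2)² = π(7.350×10^-3 m)² = 1.697×10^-4 m².
L = μ₀N²A/ℓ = (4π×10⁻⁷)(2550)²(1.697×10^-4)/(0.349) = 3.974×10^-3 H.
U = ½LI² = ½(3.974×10^-3)(17.3)² = 0.5946 J.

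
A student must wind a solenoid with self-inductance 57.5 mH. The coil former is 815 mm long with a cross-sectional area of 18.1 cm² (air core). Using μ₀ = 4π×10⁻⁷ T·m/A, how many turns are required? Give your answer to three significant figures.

N ≈ 4540 turns

A = 18.1 cm² = 1.810×10^-3 m².
From L = μ₀N²A/ℓ, N = √(Lℓ / (μ₀A)).
N = √[(5.750×10^-2)(0.815) / ((4π×10⁻⁷)×1.810×10^-3)] = √(2.060×10^7) ≈ 4539.1.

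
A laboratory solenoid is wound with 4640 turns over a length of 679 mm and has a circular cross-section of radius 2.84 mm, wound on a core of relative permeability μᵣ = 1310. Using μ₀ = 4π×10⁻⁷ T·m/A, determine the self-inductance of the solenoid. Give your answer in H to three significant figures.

A = πr² = π(2.840×10^-3 m)² = 2.534×10^-5 m².
For a long solenoid, L = μ₀μᵣN²A/ℓ.
L = (4π×10⁻⁷)(1310)(4640)²(2.534×10^-5)/(0.679 m) = 1.323 H.

L ≈ 1.32 H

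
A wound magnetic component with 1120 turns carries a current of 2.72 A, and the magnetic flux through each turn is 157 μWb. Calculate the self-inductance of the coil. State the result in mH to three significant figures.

Self-inductance is defined by L = NΦ_B/I (flux linkage over current).
L = (1120)(1.570×10^-4 Wb)/(2.72 A) = 6.4647×10^-2 H.

L ≈ 64.6 mH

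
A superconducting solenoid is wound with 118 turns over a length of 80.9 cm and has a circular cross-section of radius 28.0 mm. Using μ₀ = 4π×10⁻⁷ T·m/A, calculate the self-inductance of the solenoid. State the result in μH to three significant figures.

L ≈ 53.3 μH

A = πr² = π(2.800×10^-2 m)² = 2.463×10^-3 m².
For a long solenoid, L = μ₀N²A/ℓ.
L = (4π×10⁻⁷)(118)²(2.463×10^-3)/(0.809 m) = 5.327×10^-5 H.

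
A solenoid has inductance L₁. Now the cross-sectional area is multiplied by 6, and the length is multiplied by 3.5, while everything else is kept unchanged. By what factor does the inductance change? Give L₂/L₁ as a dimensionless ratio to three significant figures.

For a solenoid, L ∝ μᵣN²A/ℓ.
L₂/L₁ = (6) × (3.5)^-1 = 1.71.

L₂/L₁ = 1.71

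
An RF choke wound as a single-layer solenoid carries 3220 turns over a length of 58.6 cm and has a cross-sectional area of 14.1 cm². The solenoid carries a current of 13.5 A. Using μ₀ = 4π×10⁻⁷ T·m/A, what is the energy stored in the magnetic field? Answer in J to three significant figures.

A = 14.1 cm² = 1.410×10^-3 m².
L = μ₀N²A/ℓ = (4π×10⁻⁷)(3220)²(1.410×10^-3)/(0.586) = 3.135×10^-2 H.
U = ½LI² = ½(3.135×10^-2)(13.5)² = 2.857 J.

U ≈ 2.86 J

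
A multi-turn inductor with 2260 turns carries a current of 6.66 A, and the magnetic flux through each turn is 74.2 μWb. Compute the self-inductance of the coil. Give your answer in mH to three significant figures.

Self-inductance is defined by L = NΦ_B/I (flux linkage over current).
L = (2260)(7.420×10^-5 Wb)/(6.66 A) = 2.518×10^-2 H.

L ≈ 25.2 mH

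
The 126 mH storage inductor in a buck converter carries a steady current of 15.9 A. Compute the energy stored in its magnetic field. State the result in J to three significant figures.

Stored magnetic energy: U = ½LI².
U = ½(0.126 H)(15.9 A)² = 15.93 J.

U ≈ 15.9 J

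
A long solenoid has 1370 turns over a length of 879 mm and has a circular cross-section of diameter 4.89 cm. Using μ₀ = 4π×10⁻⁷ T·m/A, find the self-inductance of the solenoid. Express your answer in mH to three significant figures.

A = π(d/2)² = π(2.445×10^-2 m)² = 1.878×10^-3 m².
For a long solenoid, L = μ₀N²A/ℓ.
L = (4π×10⁻⁷)(1370)²(1.878×10^-3)/(0.879 m) = 5.039×10^-3 H.

L ≈ 5.04 mH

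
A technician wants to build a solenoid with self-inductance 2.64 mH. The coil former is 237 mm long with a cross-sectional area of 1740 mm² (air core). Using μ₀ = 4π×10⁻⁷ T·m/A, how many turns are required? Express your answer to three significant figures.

N ≈ 535 turns

A = 1740 mm² = 1.740×10^-3 m².
From L = μ₀N²A/ℓ, N = √(Lℓ / (μ₀A)).
N = √[(2.640×10^-3)(0.237) / ((4π×10⁻⁷)×1.740×10^-3)] = √(2.861×10^5) ≈ 534.9.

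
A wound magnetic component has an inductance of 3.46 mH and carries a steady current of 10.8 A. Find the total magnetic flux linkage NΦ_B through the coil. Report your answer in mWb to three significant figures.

From L = NΦ_B/I, the flux linkage is NΦ_B = LI.
NΦ_B = (3.460×10^-3 H)(10.8 A) = 3.737×10^-2 Wb.

NΦ_B ≈ 37.4 mWb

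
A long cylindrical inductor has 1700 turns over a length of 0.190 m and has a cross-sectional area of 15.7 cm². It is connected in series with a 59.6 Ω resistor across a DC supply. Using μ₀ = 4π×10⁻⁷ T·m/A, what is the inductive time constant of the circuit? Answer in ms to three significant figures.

τ ≈ 0.504 ms

A = 15.7 cm² = 1.570×10^-3 m².
L = μ₀N²A/ℓ = (4π×10⁻⁷)(1700)²(1.570×10^-3)/(0.19) = 3.001×10^-2 H.
τ = L/R = (3.001×10^-2)/(59.6) = 5.035×10^-4 s.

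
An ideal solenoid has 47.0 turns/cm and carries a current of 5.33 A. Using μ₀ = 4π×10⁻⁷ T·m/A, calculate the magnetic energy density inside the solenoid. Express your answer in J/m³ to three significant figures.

B = μ₀nI = (4π×10⁻⁷)(4.700×10^3)(5.33) = 3.148×10^-2 T.
u = B²/(2μ₀) = (3.148×10^-2)²/(2×4π×10⁻⁷) = 394.3 J/m³.

u ≈ 394 J/m³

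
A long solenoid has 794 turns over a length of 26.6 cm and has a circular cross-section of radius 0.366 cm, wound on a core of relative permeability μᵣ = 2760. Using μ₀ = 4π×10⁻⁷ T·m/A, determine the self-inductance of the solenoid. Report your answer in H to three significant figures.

A = πr² = π(3.660×10^-3 m)² = 4.208×10^-5 m².
For a long solenoid, L = μ₀μᵣN²A/ℓ.
L = (4π×10⁻⁷)(2760)(794)²(4.208×10^-5)/(0.266 m) = 0.3459 H.

L ≈ 0.346 H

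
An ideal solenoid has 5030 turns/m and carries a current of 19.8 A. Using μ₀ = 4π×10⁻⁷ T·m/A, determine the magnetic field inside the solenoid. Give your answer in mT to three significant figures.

Inside a long solenoid, B = μ₀nI.
B = (4π×10⁻⁷)(5.030×10^3 m⁻¹)(19.8 A) = 0.1252 T.

B ≈ 125 mT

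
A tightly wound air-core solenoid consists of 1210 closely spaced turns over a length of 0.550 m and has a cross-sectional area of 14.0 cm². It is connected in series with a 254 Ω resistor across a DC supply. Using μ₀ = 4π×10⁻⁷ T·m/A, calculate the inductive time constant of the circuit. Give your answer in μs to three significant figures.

τ ≈ 18.4 μs

A = 14.0 cm² = 1.400×10^-3 m².
L = μ₀N²A/ℓ = (4π×10⁻⁷)(1210)²(1.400×10^-3)/(0.55) = 4.683×10^-3 H.
τ = L/R = (4.683×10^-3)/(254) = 1.844×10^-5 s.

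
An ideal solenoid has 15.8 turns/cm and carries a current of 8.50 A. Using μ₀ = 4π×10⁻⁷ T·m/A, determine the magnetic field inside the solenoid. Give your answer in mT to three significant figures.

B ≈ 16.9 mT

Inside a long solenoid, B = μ₀nI.
B = (4π×10⁻⁷)(1.580×10^3 m⁻¹)(8.50 A) = 1.688×10^-2 T.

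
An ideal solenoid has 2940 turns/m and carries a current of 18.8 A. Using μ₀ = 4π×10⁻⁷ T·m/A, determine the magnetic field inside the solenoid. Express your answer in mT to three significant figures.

Inside a long solenoid, B = μ₀nI.
B = (4π×10⁻⁷)(2.940×10^3 m⁻¹)(18.8 A) = 6.946×10^-2 T.

B ≈ 69.5 mT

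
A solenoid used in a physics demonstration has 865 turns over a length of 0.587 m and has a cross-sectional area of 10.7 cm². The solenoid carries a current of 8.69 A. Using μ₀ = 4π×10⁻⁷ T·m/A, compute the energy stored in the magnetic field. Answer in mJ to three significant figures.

A = 10.7 cm² = 1.070×10^-3 m².
L = μ₀N²A/ℓ = (4π×10⁻⁷)(865)²(1.070×10^-3)/(0.587) = 1.714×10^-3 H.
U = ½LI² = ½(1.714×10^-3)(8.69)² = 6.471×10^-2 J.

U ≈ 64.7 mJ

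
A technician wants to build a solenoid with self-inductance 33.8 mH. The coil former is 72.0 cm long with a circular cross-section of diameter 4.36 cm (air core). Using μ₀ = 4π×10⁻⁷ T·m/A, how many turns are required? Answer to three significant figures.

A = π(d/2)² = π(2.180×10^-2 m)² = 1.493×10^-3 m².
From L = μ₀N²A/ℓ, N = √(Lℓ / (μ₀A)).
N = √[(3.380×10^-2)(0.72) / ((4π×10⁻⁷)×1.493×10^-3)] = √(1.297×10^7) ≈ 3601.5.

N ≈ 3600 turns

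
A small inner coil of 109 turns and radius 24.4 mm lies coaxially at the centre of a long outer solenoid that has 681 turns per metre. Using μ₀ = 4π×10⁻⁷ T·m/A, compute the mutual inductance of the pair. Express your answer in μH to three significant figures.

M ≈ 174 μH

The outer solenoid produces a uniform field B₁ = μ₀n₁I₁ across the inner coil,
so the flux linkage is N₂Φ = N₂B₁A₂ = μ₀n₁N₂A₂·I₁, giving M = μ₀n₁N₂A₂.
A₂ = πr² = π(2.440×10^-2 m)² = 1.870×10^-3 m².
M = (4π×10⁻⁷)(681)(109)(1.870×10^-3) = 1.7447×10^-4 H.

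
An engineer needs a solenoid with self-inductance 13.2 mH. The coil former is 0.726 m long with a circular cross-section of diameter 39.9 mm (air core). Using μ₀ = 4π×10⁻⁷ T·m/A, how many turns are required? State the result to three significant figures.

A = π(d/2)² = π(1.995×10^-2 m)² = 1.250×10^-3 m².
From L = μ₀N²A/ℓ, N = √(Lℓ / (μ₀A)).
N = √[(1.320×10^-2)(0.726) / ((4π×10⁻⁷)×1.250×10^-3)] = √(6.099×10^6) ≈ 2469.6.

N ≈ 2470 turns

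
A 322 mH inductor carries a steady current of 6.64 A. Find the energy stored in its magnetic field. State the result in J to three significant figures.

Stored magnetic energy: U = ½LI².
U = ½(0.322 H)(6.64 A)² = 7.098 J.

U ≈ 7.10 J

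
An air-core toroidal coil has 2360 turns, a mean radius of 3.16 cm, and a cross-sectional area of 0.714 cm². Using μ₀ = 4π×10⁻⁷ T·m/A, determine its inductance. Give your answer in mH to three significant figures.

L ≈ 2.52 mH

For a thin toroid, L = μ₀N²A/(2πR).
L = (4π×10⁻⁷)(2360)²(7.140×10^-5) / (2π×3.160×10^-2 m) = 2.517×10^-3 H.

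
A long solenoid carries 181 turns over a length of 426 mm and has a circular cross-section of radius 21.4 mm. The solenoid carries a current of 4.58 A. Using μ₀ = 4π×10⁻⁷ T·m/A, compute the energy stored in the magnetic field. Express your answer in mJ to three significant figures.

U ≈ 1.46 mJ

A = πr² = π(2.140×10^-2 m)² = 1.439×10^-3 m².
L = μ₀N²A/ℓ = (4π×10⁻⁷)(181)²(1.439×10^-3)/(0.426) = 1.390×10^-4 H.
U = ½LI² = ½(1.390×10^-4)(4.58)² = 1.458×10^-3 J.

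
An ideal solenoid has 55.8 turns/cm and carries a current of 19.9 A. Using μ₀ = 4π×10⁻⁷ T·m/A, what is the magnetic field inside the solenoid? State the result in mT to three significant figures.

B ≈ 140 mT

Inside a long solenoid, B = μ₀nI.
B = (4π×10⁻⁷)(5.580×10^3 m⁻¹)(19.9 A) = 0.1395 T.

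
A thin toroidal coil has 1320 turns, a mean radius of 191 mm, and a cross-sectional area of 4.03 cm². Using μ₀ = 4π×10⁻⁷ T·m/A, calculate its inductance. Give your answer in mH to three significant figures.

For a thin toroid, L = μ₀N²A/(2πR).
L = (4π×10⁻⁷)(1320)²(4.030×10^-4) / (2π×0.191 m) = 7.353×10^-4 H.

L ≈ 0.735 mH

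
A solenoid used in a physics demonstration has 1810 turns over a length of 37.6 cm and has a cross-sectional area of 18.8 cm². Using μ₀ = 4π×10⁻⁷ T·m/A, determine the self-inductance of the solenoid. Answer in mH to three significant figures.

L ≈ 20.6 mH

A = 18.8 cm² = 1.880×10^-3 m².
For a long solenoid, L = μ₀N²A/ℓ.
L = (4π×10⁻⁷)(1810)²(1.880×10^-3)/(0.376 m) = 2.058×10^-2 H.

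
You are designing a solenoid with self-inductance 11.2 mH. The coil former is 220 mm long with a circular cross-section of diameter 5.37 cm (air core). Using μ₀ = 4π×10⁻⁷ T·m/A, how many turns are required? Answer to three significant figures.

N ≈ 930 turns

A = π(d/2)² = π(2.685×10^-2 m)² = 2.2648×10^-3 m².
From L = μ₀N²A/ℓ, N = √(Lℓ / (μ₀A)).
N = √[(1.120×10^-2)(0.22) / ((4π×10⁻⁷)×2.2648×10^-3)] = √(8.657×10^5) ≈ 930.46.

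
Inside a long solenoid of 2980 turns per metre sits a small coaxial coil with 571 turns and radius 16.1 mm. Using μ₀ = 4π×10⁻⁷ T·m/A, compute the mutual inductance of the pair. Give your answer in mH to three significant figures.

The outer solenoid produces a uniform field B₁ = μ₀n₁I₁ across the inner coil,
so the flux linkage is N₂Φ = N₂B₁A₂ = μ₀n₁N₂A₂·I₁, giving M = μ₀n₁N₂A₂.
A₂ = πr² = π(1.610×10^-2 m)² = 8.143×10^-4 m².
M = (4π×10⁻⁷)(2980)(571)(8.143×10^-4) = 1.741×10^-3 H.

M ≈ 1.74 mH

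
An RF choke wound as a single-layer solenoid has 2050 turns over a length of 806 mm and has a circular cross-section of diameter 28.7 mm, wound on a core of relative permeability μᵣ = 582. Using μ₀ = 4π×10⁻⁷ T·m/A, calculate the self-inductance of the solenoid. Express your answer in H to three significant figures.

A = π(d/2)² = π(1.435×10^-2 m)² = 6.469×10^-4 m².
For a long solenoid, L = μ₀μᵣN²A/ℓ.
L = (4π×10⁻⁷)(582)(2050)²(6.469×10^-4)/(0.806 m) = 2.467 H.

L ≈ 2.47 H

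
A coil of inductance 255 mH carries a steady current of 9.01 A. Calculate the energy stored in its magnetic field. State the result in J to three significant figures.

U ≈ 10.4 J

Stored magnetic energy: U = ½LI².
U = ½(0.255 H)(9.01 A)² = 10.35 J.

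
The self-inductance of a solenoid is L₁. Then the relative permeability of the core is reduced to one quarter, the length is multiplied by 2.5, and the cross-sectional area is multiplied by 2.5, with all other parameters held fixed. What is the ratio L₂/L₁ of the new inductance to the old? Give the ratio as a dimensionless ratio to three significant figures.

L₂/L₁ = 0.250

For a solenoid, L ∝ μᵣN²A/ℓ.
L₂/L₁ = (0.25) × (2.5)^-1 × (2.5) = 0.250.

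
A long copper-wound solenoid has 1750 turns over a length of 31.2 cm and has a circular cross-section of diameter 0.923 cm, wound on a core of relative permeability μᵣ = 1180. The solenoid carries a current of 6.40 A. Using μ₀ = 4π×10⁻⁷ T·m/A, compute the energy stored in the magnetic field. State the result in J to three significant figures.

A = π(d/2)² = π(4.615×10^-3 m)² = 6.691×10^-5 m².
L = μ₀μᵣN²A/ℓ = (4π×10⁻⁷)(1180)(1750)²(6.691×10^-5)/(0.312) = 0.9739 H.
U = ½LI² = ½(0.9739)(6.40)² = 19.945 J.

U ≈ 19.9 J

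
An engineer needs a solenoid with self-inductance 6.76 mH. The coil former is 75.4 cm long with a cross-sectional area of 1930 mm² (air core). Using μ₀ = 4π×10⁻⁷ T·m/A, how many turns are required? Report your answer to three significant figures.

A = 1930 mm² = 1.930×10^-3 m².
From L = μ₀N²A/ℓ, N = √(Lℓ / (μ₀A)).
N = √[(6.760×10^-3)(0.754) / ((4π×10⁻⁷)×1.930×10^-3)] = √(2.102×10^6) ≈ 1449.7.

N ≈ 1450 turns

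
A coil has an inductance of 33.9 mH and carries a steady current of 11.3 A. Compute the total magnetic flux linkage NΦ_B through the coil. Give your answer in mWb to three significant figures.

NΦ_B ≈ 383 mWb

From L = NΦ_B/I, the flux linkage is NΦ_B = LI.
NΦ_B = (3.390×10^-2 H)(11.3 A) = 0.3831 Wb.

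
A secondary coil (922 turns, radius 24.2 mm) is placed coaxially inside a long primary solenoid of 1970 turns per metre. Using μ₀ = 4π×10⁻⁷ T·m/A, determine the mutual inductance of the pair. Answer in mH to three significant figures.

M ≈ 4.20 mH

The outer solenoid produces a uniform field B₁ = μ₀n₁I₁ across the inner coil,
so the flux linkage is N₂Φ = N₂B₁A₂ = μ₀n₁N₂A₂·I₁, giving M = μ₀n₁N₂A₂.
A₂ = πr² = π(2.420×10^-2 m)² = 1.840×10^-3 m².
M = (4π×10⁻⁷)(1970)(922)(1.840×10^-3) = 4.199×10^-3 H.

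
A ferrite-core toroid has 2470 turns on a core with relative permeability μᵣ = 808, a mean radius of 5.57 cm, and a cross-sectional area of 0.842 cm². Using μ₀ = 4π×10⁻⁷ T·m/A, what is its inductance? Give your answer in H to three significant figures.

L ≈ 1.49 H

For a thin toroid, L = μ₀μᵣN²A/(2πR).
L = (4π×10⁻⁷)(808)(2470)²(8.420×10^-5) / (2π×5.570×10^-2 m) = 1.49 H.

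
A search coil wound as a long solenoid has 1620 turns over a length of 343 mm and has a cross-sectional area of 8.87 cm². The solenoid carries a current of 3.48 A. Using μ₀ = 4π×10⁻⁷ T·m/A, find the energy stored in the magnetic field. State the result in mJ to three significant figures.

A = 8.87 cm² = 8.870×10^-4 m².
L = μ₀N²A/ℓ = (4π×10⁻⁷)(1620)²(8.870×10^-4)/(0.343) = 8.528×10^-3 H.
U = ½LI² = ½(8.528×10^-3)(3.48)² = 5.164×10^-2 J.

U ≈ 51.6 mJ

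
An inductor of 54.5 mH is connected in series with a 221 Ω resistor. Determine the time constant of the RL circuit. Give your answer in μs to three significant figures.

τ ≈ 247 μs

τ = L/R = (5.450×10^-2 H)/(221 Ω) = 2.466×10^-4 s.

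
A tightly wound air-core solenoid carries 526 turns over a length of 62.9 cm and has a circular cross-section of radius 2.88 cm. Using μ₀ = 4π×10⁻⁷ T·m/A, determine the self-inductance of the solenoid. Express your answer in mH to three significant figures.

L ≈ 1.44 mH

A = πr² = π(2.880×10^-2 m)² = 2.606×10^-3 m².
For a long solenoid, L = μ₀N²A/ℓ.
L = (4π×10⁻⁷)(526)²(2.606×10^-3)/(0.629 m) = 1.440×10^-3 H.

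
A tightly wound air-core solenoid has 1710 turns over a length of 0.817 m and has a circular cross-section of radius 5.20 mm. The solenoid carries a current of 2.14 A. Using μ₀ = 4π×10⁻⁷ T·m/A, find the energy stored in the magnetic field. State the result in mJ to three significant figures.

A = πr² = π(5.200×10^-3 m)² = 8.4949×10^-5 m².
L = μ₀N²A/ℓ = (4π×10⁻⁷)(1710)²(8.4949×10^-5)/(0.817) = 3.821×10^-4 H.
U = ½LI² = ½(3.821×10^-4)(2.14)² = 8.749×10^-4 J.

U ≈ 0.875 mJ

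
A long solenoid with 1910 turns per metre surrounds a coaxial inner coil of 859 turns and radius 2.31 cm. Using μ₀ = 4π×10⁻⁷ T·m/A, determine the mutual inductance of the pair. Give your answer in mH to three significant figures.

The outer solenoid produces a uniform field B₁ = μ₀n₁I₁ across the inner coil,
so the flux linkage is N₂Φ = N₂B₁A₂ = μ₀n₁N₂A₂·I₁, giving M = μ₀n₁N₂A₂.
A₂ = πr² = π(2.310×10^-2 m)² = 1.676×10^-3 m².
M = (4π×10⁻⁷)(1910)(859)(1.676×10^-3) = 3.456×10^-3 H.

M ≈ 3.46 mH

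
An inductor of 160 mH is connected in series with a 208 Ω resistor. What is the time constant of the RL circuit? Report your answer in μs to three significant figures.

τ = L/R = (0.16 H)/(208 Ω) = 7.692×10^-4 s.

τ ≈ 769 μs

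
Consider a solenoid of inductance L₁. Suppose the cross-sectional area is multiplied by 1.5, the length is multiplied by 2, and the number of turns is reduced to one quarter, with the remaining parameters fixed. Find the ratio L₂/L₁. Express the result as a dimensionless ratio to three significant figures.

For a solenoid, L ∝ μᵣN²A/ℓ.
L₂/L₁ = (1.5) × (2)^-1 × (0.25)^2 = 0.0469.

L₂/L₁ = 0.0469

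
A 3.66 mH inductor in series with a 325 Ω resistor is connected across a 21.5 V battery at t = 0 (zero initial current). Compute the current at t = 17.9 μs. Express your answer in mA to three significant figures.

I ≈ 52.7 mA

τ = L/R = 3.660×10^-3/325 = 1.126×10^-5 s; final current I_∞ = ε/R = 21.5/325 = 6.615×10^-2 A.
I(t) = I_∞(1 − e^(−t/τ)) with t/τ = 1.589.
I = (6.615×10^-2)(1 − e^(−1.589)) = 5.266×10^-2 A.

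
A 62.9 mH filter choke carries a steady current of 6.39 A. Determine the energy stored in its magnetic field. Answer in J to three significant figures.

Stored magnetic energy: U = ½LI².
U = ½(6.290×10^-2 H)(6.39 A)² = 1.284 J.

U ≈ 1.28 J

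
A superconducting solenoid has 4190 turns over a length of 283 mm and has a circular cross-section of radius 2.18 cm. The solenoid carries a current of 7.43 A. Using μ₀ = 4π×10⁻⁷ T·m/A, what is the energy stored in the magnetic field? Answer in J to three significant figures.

U ≈ 3.21 J

A = πr² = π(2.180×10^-2 m)² = 1.493×10^-3 m².
L = μ₀N²A/ℓ = (4π×10⁻⁷)(4190)²(1.493×10^-3)/(0.283) = 0.1164 H.
U = ½LI² = ½(0.1164)(7.43)² = 3.213 J.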